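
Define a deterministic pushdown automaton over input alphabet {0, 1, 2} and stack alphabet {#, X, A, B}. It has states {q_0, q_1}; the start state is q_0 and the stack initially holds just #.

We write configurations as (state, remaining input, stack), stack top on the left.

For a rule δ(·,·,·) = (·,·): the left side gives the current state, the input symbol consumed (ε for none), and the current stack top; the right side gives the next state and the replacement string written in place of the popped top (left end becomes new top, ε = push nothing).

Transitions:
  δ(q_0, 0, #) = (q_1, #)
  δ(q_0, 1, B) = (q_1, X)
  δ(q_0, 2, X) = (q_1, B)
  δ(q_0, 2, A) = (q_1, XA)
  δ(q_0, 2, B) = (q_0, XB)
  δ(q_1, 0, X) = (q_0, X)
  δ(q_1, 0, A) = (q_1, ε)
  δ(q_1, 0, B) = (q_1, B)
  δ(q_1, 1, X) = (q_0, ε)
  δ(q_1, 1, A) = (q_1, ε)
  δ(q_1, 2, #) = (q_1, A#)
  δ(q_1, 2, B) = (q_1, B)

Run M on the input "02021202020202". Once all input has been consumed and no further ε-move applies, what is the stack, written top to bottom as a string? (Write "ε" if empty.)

(q_0, 02021202020202, #)
  read 0, top #: go to q_1, push # → (q_1, 2021202020202, #)
  read 2, top #: go to q_1, push A# → (q_1, 021202020202, A#)
  read 0, top A: go to q_1, push ε → (q_1, 21202020202, #)
  read 2, top #: go to q_1, push A# → (q_1, 1202020202, A#)
  read 1, top A: go to q_1, push ε → (q_1, 202020202, #)
  read 2, top #: go to q_1, push A# → (q_1, 02020202, A#)
  read 0, top A: go to q_1, push ε → (q_1, 2020202, #)
  read 2, top #: go to q_1, push A# → (q_1, 020202, A#)
  read 0, top A: go to q_1, push ε → (q_1, 20202, #)
  read 2, top #: go to q_1, push A# → (q_1, 0202, A#)
  read 0, top A: go to q_1, push ε → (q_1, 202, #)
  read 2, top #: go to q_1, push A# → (q_1, 02, A#)
  read 0, top A: go to q_1, push ε → (q_1, 2, #)
  read 2, top #: go to q_1, push A# → (q_1, ε, A#)
All input consumed in state q_1 with stack A#.

A#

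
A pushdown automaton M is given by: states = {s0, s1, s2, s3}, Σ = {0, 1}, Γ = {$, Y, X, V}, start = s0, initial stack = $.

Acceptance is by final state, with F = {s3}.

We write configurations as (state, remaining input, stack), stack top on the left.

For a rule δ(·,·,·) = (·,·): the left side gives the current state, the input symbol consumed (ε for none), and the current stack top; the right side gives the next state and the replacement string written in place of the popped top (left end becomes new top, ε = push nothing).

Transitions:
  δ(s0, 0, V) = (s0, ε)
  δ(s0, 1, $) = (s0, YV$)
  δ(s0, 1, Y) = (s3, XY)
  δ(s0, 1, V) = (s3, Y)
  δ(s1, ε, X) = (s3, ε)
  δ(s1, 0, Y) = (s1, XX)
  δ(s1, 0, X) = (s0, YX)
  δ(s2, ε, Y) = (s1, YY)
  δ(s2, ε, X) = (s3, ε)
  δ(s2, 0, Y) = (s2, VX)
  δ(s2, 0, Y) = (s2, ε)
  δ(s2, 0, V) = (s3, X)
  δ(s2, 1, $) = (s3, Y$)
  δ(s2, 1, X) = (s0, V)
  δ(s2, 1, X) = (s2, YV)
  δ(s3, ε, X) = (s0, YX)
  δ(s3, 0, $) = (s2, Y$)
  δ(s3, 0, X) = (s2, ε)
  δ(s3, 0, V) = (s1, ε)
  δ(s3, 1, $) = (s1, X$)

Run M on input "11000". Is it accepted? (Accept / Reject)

Accept

One accepting computation: (s0, 11000, $) ⊢ (s0, 1000, YV$) ⊢ (s3, 000, XYV$) ⊢ (s2, 00, YV$) ⊢ (s2, 0, VXV$) ⊢ (s3, ε, XXV$)
All input consumed and state s3 ∈ F.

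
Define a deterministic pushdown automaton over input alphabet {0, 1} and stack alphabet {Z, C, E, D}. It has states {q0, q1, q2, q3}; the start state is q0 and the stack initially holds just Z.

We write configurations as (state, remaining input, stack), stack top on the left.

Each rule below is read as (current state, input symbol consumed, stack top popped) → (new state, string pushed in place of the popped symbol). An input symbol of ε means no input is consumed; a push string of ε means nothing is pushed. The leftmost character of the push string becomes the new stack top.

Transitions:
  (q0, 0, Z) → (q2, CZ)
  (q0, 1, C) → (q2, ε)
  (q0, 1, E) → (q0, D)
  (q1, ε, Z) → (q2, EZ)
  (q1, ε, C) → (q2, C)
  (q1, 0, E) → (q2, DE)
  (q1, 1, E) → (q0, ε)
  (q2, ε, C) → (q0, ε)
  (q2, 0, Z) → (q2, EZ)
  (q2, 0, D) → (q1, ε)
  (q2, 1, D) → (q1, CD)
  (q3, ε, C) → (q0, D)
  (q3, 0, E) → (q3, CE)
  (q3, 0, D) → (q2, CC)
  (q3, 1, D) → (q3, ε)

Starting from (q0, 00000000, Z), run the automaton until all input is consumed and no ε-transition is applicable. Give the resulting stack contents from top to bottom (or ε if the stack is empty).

(q0, 00000000, Z)
  read 0, top Z: go to q2, push CZ → (q2, 0000000, CZ)
  ε-move, top C: go to q0, push ε → (q0, 0000000, Z)
  read 0, top Z: go to q2, push CZ → (q2, 000000, CZ)
  ε-move, top C: go to q0, push ε → (q0, 000000, Z)
  read 0, top Z: go to q2, push CZ → (q2, 00000, CZ)
  ε-move, top C: go to q0, push ε → (q0, 00000, Z)
  read 0, top Z: go to q2, push CZ → (q2, 0000, CZ)
  ε-move, top C: go to q0, push ε → (q0, 0000, Z)
  read 0, top Z: go to q2, push CZ → (q2, 000, CZ)
  ε-move, top C: go to q0, push ε → (q0, 000, Z)
  read 0, top Z: go to q2, push CZ → (q2, 00, CZ)
  ε-move, top C: go to q0, push ε → (q0, 00, Z)
  read 0, top Z: go to q2, push CZ → (q2, 0, CZ)
  ε-move, top C: go to q0, push ε → (q0, 0, Z)
  read 0, top Z: go to q2, push CZ → (q2, ε, CZ)
  ε-move, top C: go to q0, push ε → (q0, ε, Z)
All input consumed in state q0 with stack Z.

Z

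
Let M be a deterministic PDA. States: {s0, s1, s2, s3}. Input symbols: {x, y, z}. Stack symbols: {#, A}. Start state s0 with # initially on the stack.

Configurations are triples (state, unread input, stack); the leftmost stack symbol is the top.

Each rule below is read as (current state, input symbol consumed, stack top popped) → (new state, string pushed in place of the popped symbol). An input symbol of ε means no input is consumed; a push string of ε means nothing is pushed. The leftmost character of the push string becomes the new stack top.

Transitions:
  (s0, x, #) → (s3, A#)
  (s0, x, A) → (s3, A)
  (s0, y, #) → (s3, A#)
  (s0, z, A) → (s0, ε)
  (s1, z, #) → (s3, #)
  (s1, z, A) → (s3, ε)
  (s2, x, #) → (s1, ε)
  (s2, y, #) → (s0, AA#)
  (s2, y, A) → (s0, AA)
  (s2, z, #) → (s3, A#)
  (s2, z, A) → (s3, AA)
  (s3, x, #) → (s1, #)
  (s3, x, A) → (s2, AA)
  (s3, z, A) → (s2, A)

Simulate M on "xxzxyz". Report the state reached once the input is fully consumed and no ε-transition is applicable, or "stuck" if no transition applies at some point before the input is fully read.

(s0, xxzxyz, #)
  read x, top #: go to s3, push A# → (s3, xzxyz, A#)
  read x, top A: go to s2, push AA → (s2, zxyz, AA#)
  read z, top A: go to s3, push AA → (s3, xyz, AAA#)
  read x, top A: go to s2, push AA → (s2, yz, AAAA#)
  read y, top A: go to s0, push AA → (s0, z, AAAAA#)
  read z, top A: go to s0, push ε → (s0, ε, AAAA#)
All input consumed; M is in state s0.

s0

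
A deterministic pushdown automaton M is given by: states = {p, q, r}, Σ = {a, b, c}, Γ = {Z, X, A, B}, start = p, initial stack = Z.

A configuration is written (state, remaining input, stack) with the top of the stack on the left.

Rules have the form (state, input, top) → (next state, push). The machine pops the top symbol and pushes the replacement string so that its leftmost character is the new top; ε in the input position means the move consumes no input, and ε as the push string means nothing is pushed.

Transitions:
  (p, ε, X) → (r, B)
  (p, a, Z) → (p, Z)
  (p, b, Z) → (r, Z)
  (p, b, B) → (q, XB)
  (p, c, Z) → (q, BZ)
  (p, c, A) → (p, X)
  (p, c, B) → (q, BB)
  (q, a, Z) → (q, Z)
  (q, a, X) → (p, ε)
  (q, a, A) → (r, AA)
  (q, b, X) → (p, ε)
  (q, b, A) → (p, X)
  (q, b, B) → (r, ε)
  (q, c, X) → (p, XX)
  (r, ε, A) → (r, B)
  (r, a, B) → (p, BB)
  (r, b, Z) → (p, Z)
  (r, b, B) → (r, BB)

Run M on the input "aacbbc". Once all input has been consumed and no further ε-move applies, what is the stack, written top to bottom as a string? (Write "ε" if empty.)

BZ

(p, aacbbc, Z)
  read a, top Z: go to p, push Z → (p, acbbc, Z)
  read a, top Z: go to p, push Z → (p, cbbc, Z)
  read c, top Z: go to q, push BZ → (q, bbc, BZ)
  read b, top B: go to r, push ε → (r, bc, Z)
  read b, top Z: go to p, push Z → (p, c, Z)
  read c, top Z: go to q, push BZ → (q, ε, BZ)
All input consumed in state q with stack BZ.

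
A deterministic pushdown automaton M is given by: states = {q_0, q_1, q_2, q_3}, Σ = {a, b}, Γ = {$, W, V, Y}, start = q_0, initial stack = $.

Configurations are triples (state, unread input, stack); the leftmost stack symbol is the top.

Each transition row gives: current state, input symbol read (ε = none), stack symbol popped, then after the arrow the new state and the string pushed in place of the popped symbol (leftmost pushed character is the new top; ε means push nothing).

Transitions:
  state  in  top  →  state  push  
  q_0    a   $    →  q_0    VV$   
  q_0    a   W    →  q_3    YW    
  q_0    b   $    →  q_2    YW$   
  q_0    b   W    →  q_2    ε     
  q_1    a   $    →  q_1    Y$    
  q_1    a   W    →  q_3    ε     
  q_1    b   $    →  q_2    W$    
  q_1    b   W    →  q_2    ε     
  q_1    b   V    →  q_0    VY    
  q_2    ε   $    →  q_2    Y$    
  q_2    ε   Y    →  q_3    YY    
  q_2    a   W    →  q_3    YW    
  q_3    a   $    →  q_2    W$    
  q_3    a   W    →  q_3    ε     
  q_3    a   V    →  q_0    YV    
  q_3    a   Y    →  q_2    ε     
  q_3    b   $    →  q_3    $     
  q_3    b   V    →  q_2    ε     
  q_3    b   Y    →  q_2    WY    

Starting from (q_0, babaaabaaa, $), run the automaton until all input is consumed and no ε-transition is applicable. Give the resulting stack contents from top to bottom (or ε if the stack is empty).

YWYWYYW$

(q_0, babaaabaaa, $) ⊢ (q_2, abaaabaaa, YW$) ⊢ (q_3, abaaabaaa, YYW$) ⊢ (q_2, baaabaaa, YW$) ⊢ (q_3, baaabaaa, YYW$) ⊢ (q_2, aaabaaa, WYYW$) ⊢ (q_3, aabaaa, YWYYW$) ⊢ (q_2, abaaa, WYYW$) ⊢ (q_3, baaa, YWYYW$) ⊢ (q_2, aaa, WYWYYW$) ⊢ (q_3, aa, YWYWYYW$) ⊢ (q_2, a, WYWYYW$) ⊢ (q_3, ε, YWYWYYW$)
All input consumed in state q_3 with stack YWYWYYW$.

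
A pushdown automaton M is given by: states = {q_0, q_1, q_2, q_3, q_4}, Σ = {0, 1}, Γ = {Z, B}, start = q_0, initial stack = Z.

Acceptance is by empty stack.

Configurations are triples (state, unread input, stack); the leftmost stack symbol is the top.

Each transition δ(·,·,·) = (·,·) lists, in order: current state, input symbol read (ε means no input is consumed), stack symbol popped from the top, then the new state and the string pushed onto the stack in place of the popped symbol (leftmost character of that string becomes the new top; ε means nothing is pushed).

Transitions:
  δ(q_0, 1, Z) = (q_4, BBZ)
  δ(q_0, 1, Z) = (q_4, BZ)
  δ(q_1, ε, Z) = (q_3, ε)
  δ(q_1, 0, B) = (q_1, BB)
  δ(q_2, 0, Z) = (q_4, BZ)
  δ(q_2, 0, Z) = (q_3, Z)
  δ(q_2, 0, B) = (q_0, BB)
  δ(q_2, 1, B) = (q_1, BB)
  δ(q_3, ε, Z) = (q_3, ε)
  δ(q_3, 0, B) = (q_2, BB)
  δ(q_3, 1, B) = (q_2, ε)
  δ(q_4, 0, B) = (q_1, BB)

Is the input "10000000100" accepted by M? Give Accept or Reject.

Reject

No computation consumes all input and empties the stack.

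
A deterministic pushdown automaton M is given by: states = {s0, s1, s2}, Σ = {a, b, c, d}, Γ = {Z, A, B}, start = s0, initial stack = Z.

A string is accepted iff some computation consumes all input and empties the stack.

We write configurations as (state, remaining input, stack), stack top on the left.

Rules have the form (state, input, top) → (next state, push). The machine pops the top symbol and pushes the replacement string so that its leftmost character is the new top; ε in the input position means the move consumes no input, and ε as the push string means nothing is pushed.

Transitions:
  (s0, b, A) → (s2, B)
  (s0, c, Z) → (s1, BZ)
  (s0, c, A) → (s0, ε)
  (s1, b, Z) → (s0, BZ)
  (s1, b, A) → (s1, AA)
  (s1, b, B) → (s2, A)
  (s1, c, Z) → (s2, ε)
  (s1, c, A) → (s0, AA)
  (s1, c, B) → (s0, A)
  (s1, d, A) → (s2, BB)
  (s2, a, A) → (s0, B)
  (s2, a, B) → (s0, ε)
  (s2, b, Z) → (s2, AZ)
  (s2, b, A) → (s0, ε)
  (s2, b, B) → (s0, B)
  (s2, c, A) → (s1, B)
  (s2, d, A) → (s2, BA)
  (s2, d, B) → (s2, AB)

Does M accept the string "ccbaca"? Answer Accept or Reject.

Reject

(s0, ccbaca, Z)
  read c, top Z: go to s1, push BZ → (s1, cbaca, BZ)
  read c, top B: go to s0, push A → (s0, baca, AZ)
  read b, top A: go to s2, push B → (s2, aca, BZ)
  read a, top B: go to s0, push ε → (s0, ca, Z)
  read c, top Z: go to s1, push BZ → (s1, a, BZ)
No transition applies at (s1, a, BZ); input not fully consumed.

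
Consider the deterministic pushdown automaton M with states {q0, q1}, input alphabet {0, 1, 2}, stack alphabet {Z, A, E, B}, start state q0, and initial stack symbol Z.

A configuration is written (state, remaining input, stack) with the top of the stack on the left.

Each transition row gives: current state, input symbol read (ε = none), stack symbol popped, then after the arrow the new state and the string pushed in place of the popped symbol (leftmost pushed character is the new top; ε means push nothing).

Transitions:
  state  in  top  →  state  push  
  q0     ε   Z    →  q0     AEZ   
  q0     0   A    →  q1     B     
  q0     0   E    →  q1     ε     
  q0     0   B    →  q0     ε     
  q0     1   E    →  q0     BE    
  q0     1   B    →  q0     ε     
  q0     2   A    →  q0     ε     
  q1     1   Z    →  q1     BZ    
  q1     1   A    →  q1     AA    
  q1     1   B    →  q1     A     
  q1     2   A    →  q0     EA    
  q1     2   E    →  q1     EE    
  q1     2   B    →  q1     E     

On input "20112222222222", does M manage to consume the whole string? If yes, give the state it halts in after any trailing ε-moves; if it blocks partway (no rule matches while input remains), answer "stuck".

(q0, 20112222222222, Z) ⊢ (q0, 20112222222222, AEZ) ⊢ (q0, 0112222222222, EZ) ⊢ (q1, 112222222222, Z) ⊢ (q1, 12222222222, BZ) ⊢ (q1, 2222222222, AZ) ⊢ (q0, 222222222, EAZ)
No transition for (q0, 2, top E); M blocks with input 222222222 remaining.

stuck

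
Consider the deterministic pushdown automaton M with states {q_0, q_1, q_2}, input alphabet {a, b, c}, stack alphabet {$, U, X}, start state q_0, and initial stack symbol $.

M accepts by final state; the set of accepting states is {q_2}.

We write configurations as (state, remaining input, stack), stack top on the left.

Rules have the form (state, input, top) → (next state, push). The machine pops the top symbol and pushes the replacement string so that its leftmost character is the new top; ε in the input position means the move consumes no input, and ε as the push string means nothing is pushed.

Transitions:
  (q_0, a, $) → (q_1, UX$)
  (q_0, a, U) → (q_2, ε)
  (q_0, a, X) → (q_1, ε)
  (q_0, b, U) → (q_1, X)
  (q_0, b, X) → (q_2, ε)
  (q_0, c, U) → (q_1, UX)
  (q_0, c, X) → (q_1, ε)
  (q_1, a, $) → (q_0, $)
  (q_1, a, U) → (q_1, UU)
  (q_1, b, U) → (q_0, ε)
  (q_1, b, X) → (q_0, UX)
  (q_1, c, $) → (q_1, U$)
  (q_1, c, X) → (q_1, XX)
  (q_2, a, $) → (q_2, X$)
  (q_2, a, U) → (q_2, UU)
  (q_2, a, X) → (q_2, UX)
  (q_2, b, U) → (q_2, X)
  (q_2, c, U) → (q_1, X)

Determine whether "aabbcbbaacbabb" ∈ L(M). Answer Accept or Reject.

Reject

(q_0, aabbcbbaacbabb, $)
  read a, top $: go to q_1, push UX$ → (q_1, abbcbbaacbabb, UX$)
  read a, top U: go to q_1, push UU → (q_1, bbcbbaacbabb, UUX$)
  read b, top U: go to q_0, push ε → (q_0, bcbbaacbabb, UX$)
  read b, top U: go to q_1, push X → (q_1, cbbaacbabb, XX$)
  read c, top X: go to q_1, push XX → (q_1, bbaacbabb, XXX$)
  read b, top X: go to q_0, push UX → (q_0, baacbabb, UXXX$)
  read b, top U: go to q_1, push X → (q_1, aacbabb, XXXX$)
No transition applies at (q_1, aacbabb, XXXX$); input not fully consumed.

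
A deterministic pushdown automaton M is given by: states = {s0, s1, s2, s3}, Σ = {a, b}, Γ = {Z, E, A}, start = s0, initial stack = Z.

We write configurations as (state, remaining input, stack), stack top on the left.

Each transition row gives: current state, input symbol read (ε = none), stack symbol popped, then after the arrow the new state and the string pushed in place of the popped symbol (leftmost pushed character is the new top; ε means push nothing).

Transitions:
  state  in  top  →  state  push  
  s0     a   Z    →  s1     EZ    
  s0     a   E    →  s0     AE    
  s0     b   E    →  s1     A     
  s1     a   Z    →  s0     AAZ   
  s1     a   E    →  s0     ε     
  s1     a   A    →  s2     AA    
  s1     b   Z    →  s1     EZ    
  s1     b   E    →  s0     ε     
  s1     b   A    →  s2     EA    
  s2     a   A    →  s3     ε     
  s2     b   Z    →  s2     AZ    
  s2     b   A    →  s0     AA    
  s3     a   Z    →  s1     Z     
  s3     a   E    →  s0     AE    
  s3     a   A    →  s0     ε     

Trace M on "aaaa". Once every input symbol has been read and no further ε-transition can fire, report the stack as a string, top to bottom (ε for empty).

Z

(s0, aaaa, Z)
  read a, top Z: go to s1, push EZ → (s1, aaa, EZ)
  read a, top E: go to s0, push ε → (s0, aa, Z)
  read a, top Z: go to s1, push EZ → (s1, a, EZ)
  read a, top E: go to s0, push ε → (s0, ε, Z)
All input consumed in state s0 with stack Z.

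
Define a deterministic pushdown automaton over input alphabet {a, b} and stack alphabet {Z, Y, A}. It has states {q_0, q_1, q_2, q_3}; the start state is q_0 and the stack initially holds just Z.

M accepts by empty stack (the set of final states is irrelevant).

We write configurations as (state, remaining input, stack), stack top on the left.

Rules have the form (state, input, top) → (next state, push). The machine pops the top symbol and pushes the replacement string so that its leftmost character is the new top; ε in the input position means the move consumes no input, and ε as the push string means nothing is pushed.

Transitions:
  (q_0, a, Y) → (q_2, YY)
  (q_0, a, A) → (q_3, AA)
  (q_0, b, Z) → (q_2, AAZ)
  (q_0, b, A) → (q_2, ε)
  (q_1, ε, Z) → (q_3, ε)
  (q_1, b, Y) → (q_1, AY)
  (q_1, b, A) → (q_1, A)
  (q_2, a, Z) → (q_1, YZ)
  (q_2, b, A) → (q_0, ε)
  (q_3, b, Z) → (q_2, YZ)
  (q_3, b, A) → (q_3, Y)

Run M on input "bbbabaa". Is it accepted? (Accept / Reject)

(q_0, bbbabaa, Z)
  read b, top Z: go to q_2, push AAZ → (q_2, bbabaa, AAZ)
  read b, top A: go to q_0, push ε → (q_0, babaa, AZ)
  read b, top A: go to q_2, push ε → (q_2, abaa, Z)
  read a, top Z: go to q_1, push YZ → (q_1, baa, YZ)
  read b, top Y: go to q_1, push AY → (q_1, aa, AYZ)
No transition applies at (q_1, aa, AYZ); input not fully consumed.

Reject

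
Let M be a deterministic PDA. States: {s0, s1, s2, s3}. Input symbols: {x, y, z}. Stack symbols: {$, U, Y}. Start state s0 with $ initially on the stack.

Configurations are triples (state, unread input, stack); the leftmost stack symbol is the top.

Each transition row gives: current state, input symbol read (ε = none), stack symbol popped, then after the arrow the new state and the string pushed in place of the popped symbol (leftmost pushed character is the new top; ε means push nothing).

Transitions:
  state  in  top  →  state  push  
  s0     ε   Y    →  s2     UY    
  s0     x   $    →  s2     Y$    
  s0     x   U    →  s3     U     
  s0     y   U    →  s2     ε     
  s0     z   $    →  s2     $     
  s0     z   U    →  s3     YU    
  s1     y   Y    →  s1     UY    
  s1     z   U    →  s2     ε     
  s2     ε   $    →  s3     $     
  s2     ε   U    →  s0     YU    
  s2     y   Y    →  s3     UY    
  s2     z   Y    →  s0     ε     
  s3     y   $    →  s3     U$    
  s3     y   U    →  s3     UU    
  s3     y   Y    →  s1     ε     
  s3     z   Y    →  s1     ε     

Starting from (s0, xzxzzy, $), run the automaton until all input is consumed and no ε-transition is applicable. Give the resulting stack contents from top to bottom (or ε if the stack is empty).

U$

(s0, xzxzzy, $) ⊢ (s2, zxzzy, Y$) ⊢ (s0, xzzy, $) ⊢ (s2, zzy, Y$) ⊢ (s0, zy, $) ⊢ (s2, y, $) ⊢ (s3, y, $) ⊢ (s3, ε, U$)
All input consumed in state s3 with stack U$.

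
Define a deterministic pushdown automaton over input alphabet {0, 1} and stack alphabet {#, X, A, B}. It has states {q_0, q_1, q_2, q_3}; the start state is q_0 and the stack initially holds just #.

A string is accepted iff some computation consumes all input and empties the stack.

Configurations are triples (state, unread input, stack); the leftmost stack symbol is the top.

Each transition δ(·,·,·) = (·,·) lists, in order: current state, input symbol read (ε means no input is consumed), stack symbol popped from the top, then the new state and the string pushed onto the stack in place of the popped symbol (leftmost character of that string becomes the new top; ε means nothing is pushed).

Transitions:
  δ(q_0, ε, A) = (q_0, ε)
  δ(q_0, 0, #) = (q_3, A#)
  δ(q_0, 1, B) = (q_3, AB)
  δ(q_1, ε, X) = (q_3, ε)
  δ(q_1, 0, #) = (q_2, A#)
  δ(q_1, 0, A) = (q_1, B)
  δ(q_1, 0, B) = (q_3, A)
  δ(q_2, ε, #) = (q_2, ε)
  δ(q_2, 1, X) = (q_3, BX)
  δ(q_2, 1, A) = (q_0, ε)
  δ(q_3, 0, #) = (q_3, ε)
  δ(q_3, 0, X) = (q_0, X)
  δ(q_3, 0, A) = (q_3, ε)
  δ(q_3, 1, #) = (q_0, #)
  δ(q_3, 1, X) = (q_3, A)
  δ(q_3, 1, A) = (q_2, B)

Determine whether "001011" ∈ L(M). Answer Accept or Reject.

Reject

(q_0, 001011, #)
  read 0, top #: go to q_3, push A# → (q_3, 01011, A#)
  read 0, top A: go to q_3, push ε → (q_3, 1011, #)
  read 1, top #: go to q_0, push # → (q_0, 011, #)
  read 0, top #: go to q_3, push A# → (q_3, 11, A#)
  read 1, top A: go to q_2, push B → (q_2, 1, B#)
No transition applies at (q_2, 1, B#); input not fully consumed.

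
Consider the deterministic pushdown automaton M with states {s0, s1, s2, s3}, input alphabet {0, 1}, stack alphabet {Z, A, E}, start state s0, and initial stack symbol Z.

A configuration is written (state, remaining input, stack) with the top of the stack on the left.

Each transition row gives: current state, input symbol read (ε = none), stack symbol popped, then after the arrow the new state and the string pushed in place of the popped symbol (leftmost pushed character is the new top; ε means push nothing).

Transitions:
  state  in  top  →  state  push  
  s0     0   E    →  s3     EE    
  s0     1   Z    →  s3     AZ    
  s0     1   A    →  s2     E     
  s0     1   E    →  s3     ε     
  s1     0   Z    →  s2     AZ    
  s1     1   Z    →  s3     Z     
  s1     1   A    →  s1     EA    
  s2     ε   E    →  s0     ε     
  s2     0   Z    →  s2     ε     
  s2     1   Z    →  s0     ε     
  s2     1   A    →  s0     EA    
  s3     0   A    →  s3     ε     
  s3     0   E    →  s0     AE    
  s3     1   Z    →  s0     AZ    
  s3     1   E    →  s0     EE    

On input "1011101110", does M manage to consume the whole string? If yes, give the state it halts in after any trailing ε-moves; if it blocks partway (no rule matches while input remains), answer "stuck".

(s0, 1011101110, Z)
  read 1, top Z: go to s3, push AZ → (s3, 011101110, AZ)
  read 0, top A: go to s3, push ε → (s3, 11101110, Z)
  read 1, top Z: go to s0, push AZ → (s0, 1101110, AZ)
  read 1, top A: go to s2, push E → (s2, 101110, EZ)
  ε-move, top E: go to s0, push ε → (s0, 101110, Z)
  read 1, top Z: go to s3, push AZ → (s3, 01110, AZ)
  read 0, top A: go to s3, push ε → (s3, 1110, Z)
  read 1, top Z: go to s0, push AZ → (s0, 110, AZ)
  read 1, top A: go to s2, push E → (s2, 10, EZ)
  ε-move, top E: go to s0, push ε → (s0, 10, Z)
  read 1, top Z: go to s3, push AZ → (s3, 0, AZ)
  read 0, top A: go to s3, push ε → (s3, ε, Z)
All input consumed; M is in state s3.

s3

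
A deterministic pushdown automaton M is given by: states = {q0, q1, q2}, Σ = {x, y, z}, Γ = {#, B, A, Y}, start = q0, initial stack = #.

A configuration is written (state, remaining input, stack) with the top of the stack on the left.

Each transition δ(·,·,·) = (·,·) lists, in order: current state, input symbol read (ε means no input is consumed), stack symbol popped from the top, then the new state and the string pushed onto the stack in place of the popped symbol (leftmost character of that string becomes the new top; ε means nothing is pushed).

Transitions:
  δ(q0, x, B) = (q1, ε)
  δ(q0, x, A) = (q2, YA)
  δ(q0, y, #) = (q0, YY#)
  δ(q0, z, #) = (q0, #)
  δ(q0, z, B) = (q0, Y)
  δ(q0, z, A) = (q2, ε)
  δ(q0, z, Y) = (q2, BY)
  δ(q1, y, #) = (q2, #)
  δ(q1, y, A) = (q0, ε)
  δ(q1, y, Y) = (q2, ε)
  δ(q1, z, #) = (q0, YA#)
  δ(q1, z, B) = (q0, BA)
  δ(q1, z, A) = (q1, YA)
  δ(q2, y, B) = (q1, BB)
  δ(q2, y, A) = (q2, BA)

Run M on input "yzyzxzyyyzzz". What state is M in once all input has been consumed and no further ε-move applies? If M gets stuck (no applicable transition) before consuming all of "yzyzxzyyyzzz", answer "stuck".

q2

(q0, yzyzxzyyyzzz, #)
  read y, top #: go to q0, push YY# → (q0, zyzxzyyyzzz, YY#)
  read z, top Y: go to q2, push BY → (q2, yzxzyyyzzz, BYY#)
  read y, top B: go to q1, push BB → (q1, zxzyyyzzz, BBYY#)
  read z, top B: go to q0, push BA → (q0, xzyyyzzz, BABYY#)
  read x, top B: go to q1, push ε → (q1, zyyyzzz, ABYY#)
  read z, top A: go to q1, push YA → (q1, yyyzzz, YABYY#)
  read y, top Y: go to q2, push ε → (q2, yyzzz, ABYY#)
  read y, top A: go to q2, push BA → (q2, yzzz, BABYY#)
  read y, top B: go to q1, push BB → (q1, zzz, BBABYY#)
  read z, top B: go to q0, push BA → (q0, zz, BABABYY#)
  read z, top B: go to q0, push Y → (q0, z, YABABYY#)
  read z, top Y: go to q2, push BY → (q2, ε, BYABABYY#)
All input consumed; M is in state q2.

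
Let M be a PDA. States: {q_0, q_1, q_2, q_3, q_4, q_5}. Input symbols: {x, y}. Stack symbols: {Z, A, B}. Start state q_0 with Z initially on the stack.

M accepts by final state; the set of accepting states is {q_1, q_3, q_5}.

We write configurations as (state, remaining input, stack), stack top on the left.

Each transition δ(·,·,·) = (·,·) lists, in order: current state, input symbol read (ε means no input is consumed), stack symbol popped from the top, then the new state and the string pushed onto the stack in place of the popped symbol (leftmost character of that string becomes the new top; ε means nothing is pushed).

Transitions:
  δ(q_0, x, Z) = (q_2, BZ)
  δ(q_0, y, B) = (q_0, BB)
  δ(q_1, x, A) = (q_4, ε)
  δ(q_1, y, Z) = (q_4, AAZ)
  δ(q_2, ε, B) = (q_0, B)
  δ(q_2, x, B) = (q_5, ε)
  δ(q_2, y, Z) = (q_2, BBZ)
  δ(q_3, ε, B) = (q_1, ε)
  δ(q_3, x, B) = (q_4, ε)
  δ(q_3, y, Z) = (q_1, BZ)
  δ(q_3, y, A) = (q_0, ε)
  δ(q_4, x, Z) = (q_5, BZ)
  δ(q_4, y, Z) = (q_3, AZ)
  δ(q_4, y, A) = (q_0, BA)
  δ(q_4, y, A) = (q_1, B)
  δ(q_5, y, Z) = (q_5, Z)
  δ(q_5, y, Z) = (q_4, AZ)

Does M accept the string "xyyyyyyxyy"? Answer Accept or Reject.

No computation consumes all input and reaches a final state.

Reject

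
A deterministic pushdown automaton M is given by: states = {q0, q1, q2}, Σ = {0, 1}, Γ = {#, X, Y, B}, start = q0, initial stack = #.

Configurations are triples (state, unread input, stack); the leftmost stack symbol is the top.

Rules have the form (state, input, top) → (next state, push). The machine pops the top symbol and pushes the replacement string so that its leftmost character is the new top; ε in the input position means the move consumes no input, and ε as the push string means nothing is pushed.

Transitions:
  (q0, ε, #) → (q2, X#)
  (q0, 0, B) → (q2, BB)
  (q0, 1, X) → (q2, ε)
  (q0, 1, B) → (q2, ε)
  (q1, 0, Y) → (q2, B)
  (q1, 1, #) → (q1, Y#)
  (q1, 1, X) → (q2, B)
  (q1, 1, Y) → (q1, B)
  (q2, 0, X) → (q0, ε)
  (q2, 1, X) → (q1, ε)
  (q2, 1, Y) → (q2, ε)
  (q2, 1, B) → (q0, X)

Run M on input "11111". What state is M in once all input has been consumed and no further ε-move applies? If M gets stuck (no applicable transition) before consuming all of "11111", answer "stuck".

(q0, 11111, #) ⊢ (q2, 11111, X#) ⊢ (q1, 1111, #) ⊢ (q1, 111, Y#) ⊢ (q1, 11, B#)
No transition for (q1, 1, top B); M blocks with input 11 remaining.

stuck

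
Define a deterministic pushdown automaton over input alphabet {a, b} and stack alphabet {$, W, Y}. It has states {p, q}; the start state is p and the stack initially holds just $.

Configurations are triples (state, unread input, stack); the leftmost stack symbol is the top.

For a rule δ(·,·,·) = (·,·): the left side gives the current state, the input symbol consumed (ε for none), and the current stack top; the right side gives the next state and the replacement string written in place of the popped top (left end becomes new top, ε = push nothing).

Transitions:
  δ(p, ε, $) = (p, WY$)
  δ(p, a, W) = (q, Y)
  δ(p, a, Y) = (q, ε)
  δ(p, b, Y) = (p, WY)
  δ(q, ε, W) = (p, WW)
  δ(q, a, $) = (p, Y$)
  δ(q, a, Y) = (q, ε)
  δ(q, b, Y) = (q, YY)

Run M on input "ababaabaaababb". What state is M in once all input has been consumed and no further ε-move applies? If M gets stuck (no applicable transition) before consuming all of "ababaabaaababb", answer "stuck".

(p, ababaabaaababb, $) ⊢ (p, ababaabaaababb, WY$) ⊢ (q, babaabaaababb, YY$) ⊢ (q, abaabaaababb, YYY$) ⊢ (q, baabaaababb, YY$) ⊢ (q, aabaaababb, YYY$) ⊢ (q, abaaababb, YY$) ⊢ (q, baaababb, Y$) ⊢ (q, aaababb, YY$) ⊢ (q, aababb, Y$) ⊢ (q, ababb, $) ⊢ (p, babb, Y$) ⊢ (p, abb, WY$) ⊢ (q, bb, YY$) ⊢ (q, b, YYY$) ⊢ (q, ε, YYYY$)
All input consumed; M is in state q.

q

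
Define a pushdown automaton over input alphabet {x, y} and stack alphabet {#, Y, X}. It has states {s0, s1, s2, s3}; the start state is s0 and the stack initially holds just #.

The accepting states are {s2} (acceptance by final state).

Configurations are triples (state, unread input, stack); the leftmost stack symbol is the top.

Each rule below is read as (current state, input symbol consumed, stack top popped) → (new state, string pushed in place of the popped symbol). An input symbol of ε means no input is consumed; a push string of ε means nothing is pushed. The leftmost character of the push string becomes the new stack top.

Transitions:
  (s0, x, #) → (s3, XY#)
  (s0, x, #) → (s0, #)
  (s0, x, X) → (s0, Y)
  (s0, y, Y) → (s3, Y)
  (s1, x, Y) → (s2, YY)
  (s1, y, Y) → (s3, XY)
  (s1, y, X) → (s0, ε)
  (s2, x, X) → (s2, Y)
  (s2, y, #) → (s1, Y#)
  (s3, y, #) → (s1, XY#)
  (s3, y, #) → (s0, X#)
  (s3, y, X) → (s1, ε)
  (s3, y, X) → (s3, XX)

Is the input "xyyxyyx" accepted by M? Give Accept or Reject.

Reject

No computation consumes all input and reaches a final state.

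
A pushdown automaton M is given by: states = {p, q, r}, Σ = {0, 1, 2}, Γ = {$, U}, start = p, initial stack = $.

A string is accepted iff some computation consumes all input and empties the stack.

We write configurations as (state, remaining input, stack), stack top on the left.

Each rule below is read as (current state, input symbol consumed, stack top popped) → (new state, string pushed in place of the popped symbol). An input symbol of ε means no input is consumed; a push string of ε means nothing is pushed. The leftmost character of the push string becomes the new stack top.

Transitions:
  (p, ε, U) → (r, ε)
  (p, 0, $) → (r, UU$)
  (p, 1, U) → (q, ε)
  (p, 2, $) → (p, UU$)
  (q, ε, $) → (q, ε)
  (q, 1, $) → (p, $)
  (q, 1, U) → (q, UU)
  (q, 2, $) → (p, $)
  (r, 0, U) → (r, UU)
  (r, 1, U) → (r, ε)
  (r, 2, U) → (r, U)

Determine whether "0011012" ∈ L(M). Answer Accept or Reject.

Reject

No computation consumes all input and empties the stack.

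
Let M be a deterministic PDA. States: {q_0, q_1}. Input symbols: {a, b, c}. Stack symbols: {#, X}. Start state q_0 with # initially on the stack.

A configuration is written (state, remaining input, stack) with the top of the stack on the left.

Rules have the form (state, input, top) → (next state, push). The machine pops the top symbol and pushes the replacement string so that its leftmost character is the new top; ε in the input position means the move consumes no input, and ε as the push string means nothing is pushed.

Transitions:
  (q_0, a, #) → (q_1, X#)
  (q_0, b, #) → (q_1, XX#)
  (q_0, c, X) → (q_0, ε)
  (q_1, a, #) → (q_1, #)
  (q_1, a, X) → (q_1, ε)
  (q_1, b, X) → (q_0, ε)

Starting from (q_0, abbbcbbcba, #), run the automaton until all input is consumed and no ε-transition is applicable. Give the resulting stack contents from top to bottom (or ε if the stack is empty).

(q_0, abbbcbbcba, #)
  read a, top #: go to q_1, push X# → (q_1, bbbcbbcba, X#)
  read b, top X: go to q_0, push ε → (q_0, bbcbbcba, #)
  read b, top #: go to q_1, push XX# → (q_1, bcbbcba, XX#)
  read b, top X: go to q_0, push ε → (q_0, cbbcba, X#)
  read c, top X: go to q_0, push ε → (q_0, bbcba, #)
  read b, top #: go to q_1, push XX# → (q_1, bcba, XX#)
  read b, top X: go to q_0, push ε → (q_0, cba, X#)
  read c, top X: go to q_0, push ε → (q_0, ba, #)
  read b, top #: go to q_1, push XX# → (q_1, a, XX#)
  read a, top X: go to q_1, push ε → (q_1, ε, X#)
All input consumed in state q_1 with stack X#.

X#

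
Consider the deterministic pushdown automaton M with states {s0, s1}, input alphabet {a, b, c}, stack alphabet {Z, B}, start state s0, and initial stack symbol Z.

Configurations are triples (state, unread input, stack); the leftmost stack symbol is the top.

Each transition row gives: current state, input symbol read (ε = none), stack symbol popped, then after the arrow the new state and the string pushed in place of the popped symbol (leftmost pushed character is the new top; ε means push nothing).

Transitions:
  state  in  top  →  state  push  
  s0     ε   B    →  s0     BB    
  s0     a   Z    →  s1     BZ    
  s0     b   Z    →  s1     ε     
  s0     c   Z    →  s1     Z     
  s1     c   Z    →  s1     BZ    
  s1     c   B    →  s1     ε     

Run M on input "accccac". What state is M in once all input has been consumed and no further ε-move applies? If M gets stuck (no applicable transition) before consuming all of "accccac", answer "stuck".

(s0, accccac, Z) ⊢ (s1, ccccac, BZ) ⊢ (s1, cccac, Z) ⊢ (s1, ccac, BZ) ⊢ (s1, cac, Z) ⊢ (s1, ac, BZ)
No transition for (s1, a, top B); M blocks with input ac remaining.

stuck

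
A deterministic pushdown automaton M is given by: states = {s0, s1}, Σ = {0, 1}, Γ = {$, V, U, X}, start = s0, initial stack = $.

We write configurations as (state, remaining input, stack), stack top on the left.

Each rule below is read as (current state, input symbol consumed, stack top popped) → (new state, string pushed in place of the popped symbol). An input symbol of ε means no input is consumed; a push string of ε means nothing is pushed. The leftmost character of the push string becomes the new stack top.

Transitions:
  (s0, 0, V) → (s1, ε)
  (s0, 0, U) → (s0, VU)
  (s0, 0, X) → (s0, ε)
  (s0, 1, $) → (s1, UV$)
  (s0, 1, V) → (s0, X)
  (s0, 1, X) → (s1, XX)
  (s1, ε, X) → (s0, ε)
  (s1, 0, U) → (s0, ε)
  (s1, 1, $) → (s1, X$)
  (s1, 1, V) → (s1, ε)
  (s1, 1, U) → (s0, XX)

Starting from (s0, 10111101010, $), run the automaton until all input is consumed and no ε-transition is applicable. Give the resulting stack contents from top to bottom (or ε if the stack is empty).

$

(s0, 10111101010, $)
  read 1, top $: go to s1, push UV$ → (s1, 0111101010, UV$)
  read 0, top U: go to s0, push ε → (s0, 111101010, V$)
  read 1, top V: go to s0, push X → (s0, 11101010, X$)
  read 1, top X: go to s1, push XX → (s1, 1101010, XX$)
  ε-move, top X: go to s0, push ε → (s0, 1101010, X$)
  read 1, top X: go to s1, push XX → (s1, 101010, XX$)
  ε-move, top X: go to s0, push ε → (s0, 101010, X$)
  read 1, top X: go to s1, push XX → (s1, 01010, XX$)
  ε-move, top X: go to s0, push ε → (s0, 01010, X$)
  read 0, top X: go to s0, push ε → (s0, 1010, $)
  read 1, top $: go to s1, push UV$ → (s1, 010, UV$)
  read 0, top U: go to s0, push ε → (s0, 10, V$)
  read 1, top V: go to s0, push X → (s0, 0, X$)
  read 0, top X: go to s0, push ε → (s0, ε, $)
All input consumed in state s0 with stack $.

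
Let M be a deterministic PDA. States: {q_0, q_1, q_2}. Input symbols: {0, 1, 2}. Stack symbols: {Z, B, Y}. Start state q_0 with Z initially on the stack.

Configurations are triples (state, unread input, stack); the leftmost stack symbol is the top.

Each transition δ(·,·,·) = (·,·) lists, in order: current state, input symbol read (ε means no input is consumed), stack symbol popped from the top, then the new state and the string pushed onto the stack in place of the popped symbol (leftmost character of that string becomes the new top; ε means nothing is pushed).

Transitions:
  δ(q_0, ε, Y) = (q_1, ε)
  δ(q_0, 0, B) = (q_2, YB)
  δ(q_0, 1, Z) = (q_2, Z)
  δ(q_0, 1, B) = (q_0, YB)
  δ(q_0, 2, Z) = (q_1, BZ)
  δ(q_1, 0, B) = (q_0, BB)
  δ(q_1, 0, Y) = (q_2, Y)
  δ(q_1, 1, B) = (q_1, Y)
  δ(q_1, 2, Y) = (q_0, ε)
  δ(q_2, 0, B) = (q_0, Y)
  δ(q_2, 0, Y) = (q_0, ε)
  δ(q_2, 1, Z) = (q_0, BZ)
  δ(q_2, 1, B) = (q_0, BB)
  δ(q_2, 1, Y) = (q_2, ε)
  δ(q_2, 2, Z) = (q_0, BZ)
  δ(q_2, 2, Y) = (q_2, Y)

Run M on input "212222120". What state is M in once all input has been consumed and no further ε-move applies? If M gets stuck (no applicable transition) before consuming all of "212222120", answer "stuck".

(q_0, 212222120, Z)
  read 2, top Z: go to q_1, push BZ → (q_1, 12222120, BZ)
  read 1, top B: go to q_1, push Y → (q_1, 2222120, YZ)
  read 2, top Y: go to q_0, push ε → (q_0, 222120, Z)
  read 2, top Z: go to q_1, push BZ → (q_1, 22120, BZ)
No transition for (q_1, 2, top B); M blocks with input 22120 remaining.

stuck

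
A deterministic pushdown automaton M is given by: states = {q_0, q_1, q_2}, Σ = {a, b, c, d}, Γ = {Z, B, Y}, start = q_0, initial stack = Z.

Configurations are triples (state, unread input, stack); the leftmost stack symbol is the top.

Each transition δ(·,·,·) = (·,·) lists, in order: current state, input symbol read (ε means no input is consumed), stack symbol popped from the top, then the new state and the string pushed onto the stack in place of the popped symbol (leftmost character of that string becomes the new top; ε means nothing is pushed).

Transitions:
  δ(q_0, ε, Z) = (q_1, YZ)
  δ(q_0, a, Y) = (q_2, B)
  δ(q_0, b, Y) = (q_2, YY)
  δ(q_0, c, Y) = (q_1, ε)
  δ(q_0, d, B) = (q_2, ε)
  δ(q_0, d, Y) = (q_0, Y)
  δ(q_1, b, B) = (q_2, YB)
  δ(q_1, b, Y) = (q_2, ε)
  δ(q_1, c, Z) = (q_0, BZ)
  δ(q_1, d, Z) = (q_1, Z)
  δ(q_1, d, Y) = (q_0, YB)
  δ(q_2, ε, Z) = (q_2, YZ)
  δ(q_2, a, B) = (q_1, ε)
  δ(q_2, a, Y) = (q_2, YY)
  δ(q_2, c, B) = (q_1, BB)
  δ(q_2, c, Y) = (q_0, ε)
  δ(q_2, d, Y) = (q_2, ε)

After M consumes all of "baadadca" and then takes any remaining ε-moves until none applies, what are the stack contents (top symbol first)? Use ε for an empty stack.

BZ

(q_0, baadadca, Z) ⊢ (q_1, baadadca, YZ) ⊢ (q_2, aadadca, Z) ⊢ (q_2, aadadca, YZ) ⊢ (q_2, adadca, YYZ) ⊢ (q_2, dadca, YYYZ) ⊢ (q_2, adca, YYZ) ⊢ (q_2, dca, YYYZ) ⊢ (q_2, ca, YYZ) ⊢ (q_0, a, YZ) ⊢ (q_2, ε, BZ)
All input consumed in state q_2 with stack BZ.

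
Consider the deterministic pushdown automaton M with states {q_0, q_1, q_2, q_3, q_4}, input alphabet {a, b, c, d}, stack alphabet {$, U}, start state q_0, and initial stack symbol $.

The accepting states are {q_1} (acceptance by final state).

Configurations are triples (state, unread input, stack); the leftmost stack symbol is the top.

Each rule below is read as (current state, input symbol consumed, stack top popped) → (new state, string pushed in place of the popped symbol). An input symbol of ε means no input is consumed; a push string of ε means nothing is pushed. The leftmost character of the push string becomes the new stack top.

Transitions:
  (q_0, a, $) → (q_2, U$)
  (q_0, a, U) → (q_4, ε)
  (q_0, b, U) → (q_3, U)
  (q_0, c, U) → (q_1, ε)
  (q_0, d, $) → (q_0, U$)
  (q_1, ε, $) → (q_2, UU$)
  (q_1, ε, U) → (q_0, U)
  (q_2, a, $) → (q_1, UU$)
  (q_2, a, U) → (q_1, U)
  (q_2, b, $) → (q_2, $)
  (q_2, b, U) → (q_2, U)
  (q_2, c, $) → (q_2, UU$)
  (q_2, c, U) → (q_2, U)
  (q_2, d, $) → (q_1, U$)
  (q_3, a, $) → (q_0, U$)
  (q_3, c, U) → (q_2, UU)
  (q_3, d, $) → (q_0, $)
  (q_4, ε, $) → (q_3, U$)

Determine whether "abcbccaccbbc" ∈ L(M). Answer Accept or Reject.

Reject

(q_0, abcbccaccbbc, $)
  read a, top $: go to q_2, push U$ → (q_2, bcbccaccbbc, U$)
  read b, top U: go to q_2, push U → (q_2, cbccaccbbc, U$)
  read c, top U: go to q_2, push U → (q_2, bccaccbbc, U$)
  read b, top U: go to q_2, push U → (q_2, ccaccbbc, U$)
  read c, top U: go to q_2, push U → (q_2, caccbbc, U$)
  read c, top U: go to q_2, push U → (q_2, accbbc, U$)
  read a, top U: go to q_1, push U → (q_1, ccbbc, U$)
  ε-move, top U: go to q_0, push U → (q_0, ccbbc, U$)
  read c, top U: go to q_1, push ε → (q_1, cbbc, $)
  ε-move, top $: go to q_2, push UU$ → (q_2, cbbc, UU$)
  read c, top U: go to q_2, push U → (q_2, bbc, UU$)
  read b, top U: go to q_2, push U → (q_2, bc, UU$)
  read b, top U: go to q_2, push U → (q_2, c, UU$)
  read c, top U: go to q_2, push U → (q_2, ε, UU$)
All input consumed; state q_2 ∉ F and no further ε-move applies.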